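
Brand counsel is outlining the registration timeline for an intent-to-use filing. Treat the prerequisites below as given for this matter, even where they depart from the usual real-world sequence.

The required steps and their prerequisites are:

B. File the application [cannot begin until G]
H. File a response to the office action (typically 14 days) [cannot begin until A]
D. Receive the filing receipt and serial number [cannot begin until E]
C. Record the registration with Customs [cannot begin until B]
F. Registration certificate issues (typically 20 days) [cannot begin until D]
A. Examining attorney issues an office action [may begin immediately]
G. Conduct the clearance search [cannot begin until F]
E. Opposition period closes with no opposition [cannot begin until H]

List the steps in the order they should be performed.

A H E D F G B C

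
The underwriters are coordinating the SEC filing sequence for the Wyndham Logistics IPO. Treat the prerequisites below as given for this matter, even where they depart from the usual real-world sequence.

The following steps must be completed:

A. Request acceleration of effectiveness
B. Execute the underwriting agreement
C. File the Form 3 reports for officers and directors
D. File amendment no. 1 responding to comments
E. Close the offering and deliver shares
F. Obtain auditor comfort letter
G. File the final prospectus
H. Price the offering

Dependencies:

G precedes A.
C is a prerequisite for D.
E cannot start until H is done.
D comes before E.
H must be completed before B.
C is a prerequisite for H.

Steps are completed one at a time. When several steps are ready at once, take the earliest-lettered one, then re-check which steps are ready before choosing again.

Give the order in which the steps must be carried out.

C, F and G have no prerequisites; C has the earlier label, so C is first.
D and H now also ready, so the ready set is {D, F, G, H}; D has the earlier label → D.
Now F, G and H have their prerequisites met. F has the earlier label, so F next.
Ready: G and H. G has the earlier label → G.
A now also ready, so the ready set is {A, H}; A has the earlier label → A.
Next only H has its prerequisites met → H.
B and E are both available; B has the earlier label → B.
E needed D and H, now all done → E.

C, D, F, G, A, H, B, E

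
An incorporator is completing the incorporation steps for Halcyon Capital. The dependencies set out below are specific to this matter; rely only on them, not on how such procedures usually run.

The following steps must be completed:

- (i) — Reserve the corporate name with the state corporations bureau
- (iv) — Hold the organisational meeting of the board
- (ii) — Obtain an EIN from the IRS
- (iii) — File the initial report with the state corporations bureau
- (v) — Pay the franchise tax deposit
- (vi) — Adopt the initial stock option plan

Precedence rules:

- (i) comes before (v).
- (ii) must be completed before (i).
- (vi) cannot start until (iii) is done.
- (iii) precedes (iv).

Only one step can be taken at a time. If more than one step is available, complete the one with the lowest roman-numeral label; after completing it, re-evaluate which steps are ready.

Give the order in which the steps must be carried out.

Nothing is required for (ii) and (iii). (ii) has the earlier label → (ii) first.
(i) now also ready, so the ready set is {(i), (iii)}; (i) has the earlier label → (i).
(v) now also ready, so the ready set is {(iii), (v)}; (iii) has the earlier label → (iii).
(iv) and (vi) now also ready, so the ready set is {(iv), (v), (vi)}; (iv) has the earlier label → (iv).
(v) and (vi) are both available; (v) has the earlier label → (v).
That leaves (vi) as the only ready step → (vi).

(ii), (i), (iii), (iv), (v), (vi)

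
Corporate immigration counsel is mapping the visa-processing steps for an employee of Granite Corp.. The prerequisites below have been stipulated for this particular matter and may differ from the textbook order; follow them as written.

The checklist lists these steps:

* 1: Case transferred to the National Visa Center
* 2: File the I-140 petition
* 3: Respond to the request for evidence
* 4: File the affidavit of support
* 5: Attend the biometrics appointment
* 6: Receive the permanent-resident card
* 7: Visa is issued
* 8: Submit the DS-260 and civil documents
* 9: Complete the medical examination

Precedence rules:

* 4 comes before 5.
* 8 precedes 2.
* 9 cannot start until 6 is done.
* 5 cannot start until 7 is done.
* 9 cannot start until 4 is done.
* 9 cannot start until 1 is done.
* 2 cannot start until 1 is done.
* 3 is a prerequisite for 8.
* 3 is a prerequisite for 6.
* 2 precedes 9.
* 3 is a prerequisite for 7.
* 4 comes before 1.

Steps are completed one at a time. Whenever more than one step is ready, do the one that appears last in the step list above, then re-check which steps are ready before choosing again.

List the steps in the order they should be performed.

4 and 3 have no prerequisites; 4 is listed later, so 4 is first.
Now 3 and 1 have their prerequisites met. 3 is listed later, so 3 next.
8, 7 and 6 now also ready, so the ready set is {8, 7, 6, 1}; 8 is listed later → 8.
Now 7, 6 and 1 have their prerequisites met. 7 is listed later, so 7 next.
Ready: 6, 5 and 1. 6 is listed later → 6.
5 and 1 are both available; 5 is listed later → 5.
1 needed 4, now all done → 1.
2 is the only step now ready → 2.
9 needed 6, 4, 2 and 1, now all done → 9.

4, 3, 8, 7, 6, 5, 1, 2, 9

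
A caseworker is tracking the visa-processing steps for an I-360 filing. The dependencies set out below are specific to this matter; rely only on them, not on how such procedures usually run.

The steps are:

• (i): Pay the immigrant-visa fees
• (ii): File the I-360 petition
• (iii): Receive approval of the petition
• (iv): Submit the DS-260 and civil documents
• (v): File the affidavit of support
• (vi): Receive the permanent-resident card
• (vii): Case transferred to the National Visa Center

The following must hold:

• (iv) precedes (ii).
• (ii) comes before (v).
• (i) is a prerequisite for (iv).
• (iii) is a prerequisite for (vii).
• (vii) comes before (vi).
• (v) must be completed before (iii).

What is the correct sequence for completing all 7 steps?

(i), (iv), (ii), (v), (iii), (vii), (vi)

(i) is the only step with nothing outstanding, so it goes first.
Next only (iv) has its prerequisites met → (iv).
Next only (ii) has its prerequisites met → (ii).
That leaves (v) as the only ready step → (v).
Next only (iii) has its prerequisites met → (iii).
(vii) needed (iii), now all done → (vii).
(vi) is the only step now ready → (vi).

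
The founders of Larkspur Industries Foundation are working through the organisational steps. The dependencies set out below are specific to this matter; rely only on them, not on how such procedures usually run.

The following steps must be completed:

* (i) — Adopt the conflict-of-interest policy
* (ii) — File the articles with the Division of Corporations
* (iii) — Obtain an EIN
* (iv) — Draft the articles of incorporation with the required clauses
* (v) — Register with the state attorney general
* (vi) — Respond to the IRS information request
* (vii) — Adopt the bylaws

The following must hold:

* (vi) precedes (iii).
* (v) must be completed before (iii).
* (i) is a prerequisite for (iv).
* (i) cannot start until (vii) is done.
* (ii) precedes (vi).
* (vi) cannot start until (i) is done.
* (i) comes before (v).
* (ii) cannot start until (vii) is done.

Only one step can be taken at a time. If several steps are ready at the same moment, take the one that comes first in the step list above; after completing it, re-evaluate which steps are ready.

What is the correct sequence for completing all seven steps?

(vii) is the only step with nothing outstanding, so it goes first.
Now (i) and (ii) have their prerequisites met. (i) is listed earlier, so (i) next.
(iv) and (v) now also ready, so the ready set is {(ii), (iv), (v)}; (ii) is listed earlier → (ii).
(vi) now also ready, so the ready set is {(iv), (v), (vi)}; (iv) is listed earlier → (iv).
Ready: (v) and (vi). (v) is listed earlier → (v).
(vi) needed (i) and (ii), now all done → (vi).
Next only (iii) has its prerequisites met → (iii).

(vii) (i) (ii) (iv) (v) (vi) (iii)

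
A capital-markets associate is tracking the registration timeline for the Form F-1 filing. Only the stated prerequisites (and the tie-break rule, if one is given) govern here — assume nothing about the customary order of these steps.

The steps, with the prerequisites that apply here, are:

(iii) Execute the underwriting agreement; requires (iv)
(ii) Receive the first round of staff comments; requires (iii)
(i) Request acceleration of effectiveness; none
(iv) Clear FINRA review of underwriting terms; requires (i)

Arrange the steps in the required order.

Only (i) has no prerequisites, so it is first.
(iv) is the only step now ready → (iv).
That leaves (iii) as the only ready step → (iii).
Next only (ii) has its prerequisites met → (ii).

(i) (iv) (iii) (ii)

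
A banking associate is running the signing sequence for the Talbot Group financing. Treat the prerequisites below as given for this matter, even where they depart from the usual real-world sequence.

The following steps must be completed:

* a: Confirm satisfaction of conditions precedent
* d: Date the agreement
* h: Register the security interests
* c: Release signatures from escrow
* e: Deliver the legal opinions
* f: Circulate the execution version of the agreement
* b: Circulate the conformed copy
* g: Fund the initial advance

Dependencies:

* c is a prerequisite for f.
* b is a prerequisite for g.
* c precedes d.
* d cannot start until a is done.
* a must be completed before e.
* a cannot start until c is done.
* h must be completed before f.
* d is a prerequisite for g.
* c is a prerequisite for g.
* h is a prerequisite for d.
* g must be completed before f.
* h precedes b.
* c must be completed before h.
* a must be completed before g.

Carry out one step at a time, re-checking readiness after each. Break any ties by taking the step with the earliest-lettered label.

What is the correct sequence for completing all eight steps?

c, a, e, h, b, d, g, f

Only c has no prerequisites, so it is first.
Now a and h have their prerequisites met. a has the earlier label, so a next.
e now also ready, so the ready set is {e, h}; e has the earlier label → e.
h needed c, now all done → h.
b and d are both available; b has the earlier label → b.
d is the only step now ready → d.
g needed a, b, c and d, now all done → g.
f is the only step now ready → f.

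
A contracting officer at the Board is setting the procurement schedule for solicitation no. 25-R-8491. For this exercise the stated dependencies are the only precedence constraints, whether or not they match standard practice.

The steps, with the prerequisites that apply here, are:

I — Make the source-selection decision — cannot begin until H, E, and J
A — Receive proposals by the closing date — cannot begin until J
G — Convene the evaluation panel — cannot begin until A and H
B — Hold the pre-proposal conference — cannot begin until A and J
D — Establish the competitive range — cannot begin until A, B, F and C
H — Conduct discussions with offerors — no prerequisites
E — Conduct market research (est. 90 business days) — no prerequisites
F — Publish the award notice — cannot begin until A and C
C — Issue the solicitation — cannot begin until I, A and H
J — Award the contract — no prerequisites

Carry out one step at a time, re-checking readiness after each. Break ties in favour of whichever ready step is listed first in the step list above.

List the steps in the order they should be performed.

H, E, J, I, A, G, B, C, F, D

Nothing is required for H, E and J. H is listed earlier → H first.
E and J are both available; E is listed earlier → E.
Next only J has its prerequisites met → J.
Ready: I and A. I is listed earlier → I.
A is the only step now ready → A.
Now G, B and C have their prerequisites met. G is listed earlier, so G next.
Now B and C have their prerequisites met. B is listed earlier, so B next.
That leaves C as the only ready step → C.
F is the only step now ready → F.
That leaves D as the only ready step → D.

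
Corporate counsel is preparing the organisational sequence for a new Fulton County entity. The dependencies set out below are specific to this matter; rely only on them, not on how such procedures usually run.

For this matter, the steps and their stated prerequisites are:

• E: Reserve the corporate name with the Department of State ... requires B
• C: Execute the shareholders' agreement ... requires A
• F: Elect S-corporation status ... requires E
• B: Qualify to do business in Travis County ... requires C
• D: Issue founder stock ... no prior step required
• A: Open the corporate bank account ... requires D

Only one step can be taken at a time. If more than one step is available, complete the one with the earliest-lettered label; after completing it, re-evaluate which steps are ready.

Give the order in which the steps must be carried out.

D is the only step with nothing outstanding, so it goes first.
That leaves A as the only ready step → A.
That leaves C as the only ready step → C.
B needed C, now all done → B.
E is the only step now ready → E.
F needed E, now all done → F.

D A C B E F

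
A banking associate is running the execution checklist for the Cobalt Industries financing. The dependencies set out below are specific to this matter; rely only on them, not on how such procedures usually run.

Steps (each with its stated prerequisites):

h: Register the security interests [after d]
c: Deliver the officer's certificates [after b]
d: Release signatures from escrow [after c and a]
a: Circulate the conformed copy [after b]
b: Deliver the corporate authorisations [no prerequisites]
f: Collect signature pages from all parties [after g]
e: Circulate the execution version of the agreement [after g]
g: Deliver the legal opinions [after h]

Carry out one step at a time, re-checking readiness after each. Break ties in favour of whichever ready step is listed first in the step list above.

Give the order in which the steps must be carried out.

b → c → a → d → h → g → f → e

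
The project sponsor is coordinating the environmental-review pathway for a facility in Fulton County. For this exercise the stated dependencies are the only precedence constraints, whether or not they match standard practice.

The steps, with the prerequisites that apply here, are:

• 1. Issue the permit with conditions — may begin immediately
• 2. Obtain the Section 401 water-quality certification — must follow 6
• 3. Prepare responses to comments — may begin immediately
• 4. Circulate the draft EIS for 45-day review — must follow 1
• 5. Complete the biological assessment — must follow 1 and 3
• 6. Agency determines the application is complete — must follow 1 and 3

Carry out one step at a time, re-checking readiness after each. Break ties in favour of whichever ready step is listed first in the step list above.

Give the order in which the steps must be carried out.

1 3 4 5 6 2

1 and 3 have no prerequisites; 1 is listed earlier, so 1 is first.
4 now also ready, so the ready set is {3, 4}; 3 is listed earlier → 3.
5 and 6 now also ready, so the ready set is {4, 5, 6}; 4 is listed earlier → 4.
Ready: 5 and 6. 5 is listed earlier → 5.
6 is the only step now ready → 6.
2 needed 6, now all done → 2.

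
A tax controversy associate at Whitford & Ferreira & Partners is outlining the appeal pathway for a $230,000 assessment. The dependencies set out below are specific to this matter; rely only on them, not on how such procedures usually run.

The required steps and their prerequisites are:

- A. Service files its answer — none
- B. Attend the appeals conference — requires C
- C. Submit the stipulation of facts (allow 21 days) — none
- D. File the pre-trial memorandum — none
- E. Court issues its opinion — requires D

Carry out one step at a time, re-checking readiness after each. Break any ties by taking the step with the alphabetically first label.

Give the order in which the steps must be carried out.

A, C and D have no prerequisites; A has the earlier label, so A is first.
Now C and D have their prerequisites met. C has the earlier label, so C next.
Ready: B and D. B has the earlier label → B.
That leaves D as the only ready step → D.
That leaves E as the only ready step → E.

A, C, B, D, E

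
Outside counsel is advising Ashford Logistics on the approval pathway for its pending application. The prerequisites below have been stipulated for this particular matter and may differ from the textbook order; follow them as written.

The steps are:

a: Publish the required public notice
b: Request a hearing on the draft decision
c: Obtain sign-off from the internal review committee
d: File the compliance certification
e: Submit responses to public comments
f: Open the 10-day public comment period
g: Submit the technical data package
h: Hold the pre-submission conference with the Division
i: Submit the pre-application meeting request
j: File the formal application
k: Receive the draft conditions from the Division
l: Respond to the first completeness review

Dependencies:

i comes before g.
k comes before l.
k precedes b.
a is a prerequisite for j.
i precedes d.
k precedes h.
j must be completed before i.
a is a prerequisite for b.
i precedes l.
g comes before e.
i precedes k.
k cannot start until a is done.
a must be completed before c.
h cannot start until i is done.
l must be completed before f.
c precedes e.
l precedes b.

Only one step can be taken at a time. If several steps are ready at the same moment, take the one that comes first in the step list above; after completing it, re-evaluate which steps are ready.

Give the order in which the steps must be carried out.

a, c, j, i, d, g, e, k, h, l, b, f

a has no prerequisites → a first.
Ready: c and j. c is listed earlier → c.
That leaves j as the only ready step → j.
i needed j, now all done → i.
d, g and k are all available; d is listed earlier → d.
Now g and k have their prerequisites met. g is listed earlier, so g next.
e now also ready, so the ready set is {e, k}; e is listed earlier → e.
k needed a and i, now all done → k.
Now h and l have their prerequisites met. h is listed earlier, so h next.
Next only l has its prerequisites met → l.
Now b and f have their prerequisites met. b is listed earlier, so b next.
That leaves f as the only ready step → f.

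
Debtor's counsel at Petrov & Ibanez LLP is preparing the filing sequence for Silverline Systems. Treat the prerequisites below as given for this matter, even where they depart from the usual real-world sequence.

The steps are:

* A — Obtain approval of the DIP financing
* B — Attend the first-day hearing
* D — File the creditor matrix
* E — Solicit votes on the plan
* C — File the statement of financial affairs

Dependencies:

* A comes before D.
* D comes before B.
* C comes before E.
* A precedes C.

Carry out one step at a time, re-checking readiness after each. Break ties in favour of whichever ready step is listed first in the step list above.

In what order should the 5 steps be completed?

A D B C E

Only A has no prerequisites, so it is first.
Now D and C have their prerequisites met. D is listed earlier, so D next.
B and C are both available; B is listed earlier → B.
C needed A, now all done → C.
That leaves E as the only ready step → E.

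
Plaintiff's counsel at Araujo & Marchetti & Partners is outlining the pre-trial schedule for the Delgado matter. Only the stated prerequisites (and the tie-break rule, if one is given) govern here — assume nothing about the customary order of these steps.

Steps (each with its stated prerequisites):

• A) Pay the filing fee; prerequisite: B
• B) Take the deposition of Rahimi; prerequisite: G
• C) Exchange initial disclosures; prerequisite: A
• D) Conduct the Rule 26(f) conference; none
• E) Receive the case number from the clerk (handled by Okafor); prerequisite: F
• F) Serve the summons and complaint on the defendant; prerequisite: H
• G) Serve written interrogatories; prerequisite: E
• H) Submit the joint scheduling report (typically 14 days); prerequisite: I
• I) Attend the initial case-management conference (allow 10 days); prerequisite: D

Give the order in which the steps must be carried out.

D has no prerequisites → D first.
That leaves I as the only ready step → I.
H needed I, now all done → H.
F is the only step now ready → F.
E needed F, now all done → E.
That leaves G as the only ready step → G.
B is the only step now ready → B.
A is the only step now ready → A.
C needed A, now all done → C.

D, I, H, F, E, G, B, A, C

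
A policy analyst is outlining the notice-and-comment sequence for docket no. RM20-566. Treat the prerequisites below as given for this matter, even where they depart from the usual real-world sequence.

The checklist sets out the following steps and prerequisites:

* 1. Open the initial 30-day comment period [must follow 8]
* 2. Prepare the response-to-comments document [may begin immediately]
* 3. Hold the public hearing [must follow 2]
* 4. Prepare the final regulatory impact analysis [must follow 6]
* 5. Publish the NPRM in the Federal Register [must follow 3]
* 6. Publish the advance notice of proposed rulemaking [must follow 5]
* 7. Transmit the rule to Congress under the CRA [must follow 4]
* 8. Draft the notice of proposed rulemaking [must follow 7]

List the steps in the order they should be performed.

2 3 5 6 4 7 8 1

2 has no prerequisites → 2 first.
3 needed 2, now all done → 3.
Next only 5 has its prerequisites met → 5.
That leaves 6 as the only ready step → 6.
4 needed 6, now all done → 4.
That leaves 7 as the only ready step → 7.
8 is the only step now ready → 8.
1 is the only step now ready → 1.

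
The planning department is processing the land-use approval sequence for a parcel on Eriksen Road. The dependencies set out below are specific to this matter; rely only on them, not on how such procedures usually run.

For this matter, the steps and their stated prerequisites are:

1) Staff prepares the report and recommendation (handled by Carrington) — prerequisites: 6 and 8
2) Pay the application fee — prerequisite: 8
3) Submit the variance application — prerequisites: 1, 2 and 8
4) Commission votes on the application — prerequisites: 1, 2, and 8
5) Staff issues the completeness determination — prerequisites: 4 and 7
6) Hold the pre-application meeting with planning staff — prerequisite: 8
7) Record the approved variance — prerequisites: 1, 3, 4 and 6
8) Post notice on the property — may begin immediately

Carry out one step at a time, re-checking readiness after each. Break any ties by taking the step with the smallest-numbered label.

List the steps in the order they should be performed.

Only 8 has no prerequisites, so it is first.
Ready: 2 and 6. 2 has the earlier label → 2.
6 needed 8, now all done → 6.
1 needed 6 and 8, now all done → 1.
Now 3 and 4 have their prerequisites met. 3 has the earlier label, so 3 next.
4 is the only step now ready → 4.
7 needed 1, 3, 4 and 6, now all done → 7.
Next only 5 has its prerequisites met → 5.

8 → 2 → 6 → 1 → 3 → 4 → 7 → 5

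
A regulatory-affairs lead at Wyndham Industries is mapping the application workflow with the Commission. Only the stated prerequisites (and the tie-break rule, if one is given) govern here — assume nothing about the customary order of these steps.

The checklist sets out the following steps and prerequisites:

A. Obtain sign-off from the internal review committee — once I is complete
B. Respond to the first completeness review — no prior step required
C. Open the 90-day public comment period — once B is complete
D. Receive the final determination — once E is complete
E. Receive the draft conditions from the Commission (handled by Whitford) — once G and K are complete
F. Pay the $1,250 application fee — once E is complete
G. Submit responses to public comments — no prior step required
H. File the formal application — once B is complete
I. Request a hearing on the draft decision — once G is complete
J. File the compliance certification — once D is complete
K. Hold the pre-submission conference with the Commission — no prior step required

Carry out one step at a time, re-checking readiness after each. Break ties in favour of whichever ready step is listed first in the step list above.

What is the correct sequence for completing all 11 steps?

Nothing is required for B, G and K. B is listed earlier → B first.
Ready: C, G, H and K. C is listed earlier → C.
G, H and K are all available; G is listed earlier → G.
Now H, I and K have their prerequisites met. H is listed earlier, so H next.
Now I and K have their prerequisites met. I is listed earlier, so I next.
Now A and K have their prerequisites met. A is listed earlier, so A next.
Next only K has its prerequisites met → K.
That leaves E as the only ready step → E.
Ready: D and F. D is listed earlier → D.
J now also ready, so the ready set is {F, J}; F is listed earlier → F.
J needed D, now all done → J.

B, C, G, H, I, A, K, E, D, F, J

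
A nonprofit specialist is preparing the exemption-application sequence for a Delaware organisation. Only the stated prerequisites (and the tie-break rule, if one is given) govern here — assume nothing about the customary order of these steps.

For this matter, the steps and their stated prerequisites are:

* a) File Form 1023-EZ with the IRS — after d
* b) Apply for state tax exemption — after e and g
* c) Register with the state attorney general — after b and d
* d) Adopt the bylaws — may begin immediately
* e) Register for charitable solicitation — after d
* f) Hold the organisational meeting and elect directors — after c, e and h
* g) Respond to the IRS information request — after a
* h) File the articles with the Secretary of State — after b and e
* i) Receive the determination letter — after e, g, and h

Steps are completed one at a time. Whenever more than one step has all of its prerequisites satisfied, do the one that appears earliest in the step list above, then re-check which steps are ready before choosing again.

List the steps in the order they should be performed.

d, a, e, g, b, c, h, f, i

d is the only step with nothing outstanding, so it goes first.
a and e are both available; a is listed earlier → a.
g now also ready, so the ready set is {e, g}; e is listed earlier → e.
g is the only step now ready → g.
b is the only step now ready → b.
Ready: c and h. c is listed earlier → c.
That leaves h as the only ready step → h.
f and i are both available; f is listed earlier → f.
i is the only step now ready → i.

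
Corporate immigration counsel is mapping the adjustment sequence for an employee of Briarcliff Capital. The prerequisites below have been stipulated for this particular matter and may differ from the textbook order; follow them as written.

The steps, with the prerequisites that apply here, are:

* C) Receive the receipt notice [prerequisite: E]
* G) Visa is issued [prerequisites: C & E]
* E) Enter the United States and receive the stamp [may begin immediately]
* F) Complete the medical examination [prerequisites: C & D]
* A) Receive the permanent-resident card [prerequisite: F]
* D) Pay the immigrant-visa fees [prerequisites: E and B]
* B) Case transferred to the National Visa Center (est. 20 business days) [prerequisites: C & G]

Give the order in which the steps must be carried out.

E has no prerequisites → E first.
C needed E, now all done → C.
G is the only step now ready → G.
That leaves B as the only ready step → B.
Next only D has its prerequisites met → D.
F is the only step now ready → F.
A is the only step now ready → A.

E → C → G → B → D → F → A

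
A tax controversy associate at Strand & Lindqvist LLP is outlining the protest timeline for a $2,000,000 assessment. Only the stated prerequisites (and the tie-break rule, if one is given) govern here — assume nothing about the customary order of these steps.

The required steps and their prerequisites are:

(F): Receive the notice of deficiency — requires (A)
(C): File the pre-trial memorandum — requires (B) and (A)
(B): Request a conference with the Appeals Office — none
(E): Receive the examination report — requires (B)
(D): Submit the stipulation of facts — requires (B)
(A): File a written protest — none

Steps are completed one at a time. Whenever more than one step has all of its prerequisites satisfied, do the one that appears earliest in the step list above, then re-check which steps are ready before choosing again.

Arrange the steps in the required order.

(B), (E), (D), (A), (F), (C)

(B) and (A) have no prerequisites; (B) is listed earlier, so (B) is first.
(E), (D) and (A) are all available; (E) is listed earlier → (E).
(D) and (A) are both available; (D) is listed earlier → (D).
That leaves (A) as the only ready step → (A).
(F) and (C) are both available; (F) is listed earlier → (F).
(C) is the only step now ready → (C).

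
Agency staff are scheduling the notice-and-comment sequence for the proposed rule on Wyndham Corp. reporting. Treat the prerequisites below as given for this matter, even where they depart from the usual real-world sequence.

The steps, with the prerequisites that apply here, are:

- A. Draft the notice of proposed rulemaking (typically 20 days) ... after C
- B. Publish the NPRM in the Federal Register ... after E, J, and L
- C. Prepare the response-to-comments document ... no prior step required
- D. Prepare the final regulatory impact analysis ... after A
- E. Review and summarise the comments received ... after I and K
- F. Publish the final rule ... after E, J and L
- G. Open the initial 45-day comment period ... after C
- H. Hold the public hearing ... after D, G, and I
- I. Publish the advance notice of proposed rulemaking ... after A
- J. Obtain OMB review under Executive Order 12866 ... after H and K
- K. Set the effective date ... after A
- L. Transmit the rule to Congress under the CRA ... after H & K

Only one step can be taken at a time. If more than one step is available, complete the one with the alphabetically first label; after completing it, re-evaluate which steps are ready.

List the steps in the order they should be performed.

C has no prerequisites → C first.
Now A and G have their prerequisites met. A has the earlier label, so A next.
D, G, I and K are all available; D has the earlier label → D.
Now G, I and K have their prerequisites met. G has the earlier label, so G next.
Ready: I and K. I has the earlier label → I.
Ready: H and K. H has the earlier label → H.
K is the only step now ready → K.
Ready: E, J and L. E has the earlier label → E.
J and L are both available; J has the earlier label → J.
L is the only step now ready → L.
B and F are both available; B has the earlier label → B.
Next only F has its prerequisites met → F.

C A D G I H K E J L B F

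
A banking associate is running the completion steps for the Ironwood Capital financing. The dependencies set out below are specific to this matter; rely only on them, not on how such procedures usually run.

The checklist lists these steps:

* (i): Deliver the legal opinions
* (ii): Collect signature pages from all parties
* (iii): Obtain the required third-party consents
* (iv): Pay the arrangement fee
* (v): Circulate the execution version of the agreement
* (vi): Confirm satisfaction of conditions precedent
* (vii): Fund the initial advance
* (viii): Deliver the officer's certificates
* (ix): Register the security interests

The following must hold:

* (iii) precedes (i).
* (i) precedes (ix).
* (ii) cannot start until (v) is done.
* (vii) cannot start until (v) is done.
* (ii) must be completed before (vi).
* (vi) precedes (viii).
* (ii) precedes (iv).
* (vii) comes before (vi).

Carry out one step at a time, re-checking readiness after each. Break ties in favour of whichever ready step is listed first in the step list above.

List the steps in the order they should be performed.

(iii), (i), (v), (ii), (iv), (vii), (vi), (viii), (ix)

(iii) and (v) have no prerequisites; (iii) is listed earlier, so (iii) is first.
Now (i) and (v) have their prerequisites met. (i) is listed earlier, so (i) next.
(ix) now also ready, so the ready set is {(v), (ix)}; (v) is listed earlier → (v).
(ii) and (vii) now also ready, so the ready set is {(ii), (vii), (ix)}; (ii) is listed earlier → (ii).
(iv) now also ready, so the ready set is {(iv), (vii), (ix)}; (iv) is listed earlier → (iv).
Ready: (vii) and (ix). (vii) is listed earlier → (vii).
(vi) now also ready, so the ready set is {(vi), (ix)}; (vi) is listed earlier → (vi).
(viii) and (ix) are both available; (viii) is listed earlier → (viii).
(ix) is the only step now ready → (ix).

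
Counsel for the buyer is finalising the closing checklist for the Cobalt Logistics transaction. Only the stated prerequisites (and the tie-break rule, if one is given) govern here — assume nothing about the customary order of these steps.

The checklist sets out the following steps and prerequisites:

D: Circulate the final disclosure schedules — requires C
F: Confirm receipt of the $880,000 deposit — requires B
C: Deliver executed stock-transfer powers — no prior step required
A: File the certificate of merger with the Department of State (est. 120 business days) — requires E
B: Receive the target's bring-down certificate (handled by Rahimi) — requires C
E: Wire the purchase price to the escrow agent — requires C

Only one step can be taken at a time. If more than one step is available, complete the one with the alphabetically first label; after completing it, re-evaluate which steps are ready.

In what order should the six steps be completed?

C has no prerequisites → C first.
B, D and E are all available; B has the earlier label → B.
F now also ready, so the ready set is {D, E, F}; D has the earlier label → D.
E and F are both available; E has the earlier label → E.
Now A and F have their prerequisites met. A has the earlier label, so A next.
F needed B, now all done → F.

C, B, D, E, A, F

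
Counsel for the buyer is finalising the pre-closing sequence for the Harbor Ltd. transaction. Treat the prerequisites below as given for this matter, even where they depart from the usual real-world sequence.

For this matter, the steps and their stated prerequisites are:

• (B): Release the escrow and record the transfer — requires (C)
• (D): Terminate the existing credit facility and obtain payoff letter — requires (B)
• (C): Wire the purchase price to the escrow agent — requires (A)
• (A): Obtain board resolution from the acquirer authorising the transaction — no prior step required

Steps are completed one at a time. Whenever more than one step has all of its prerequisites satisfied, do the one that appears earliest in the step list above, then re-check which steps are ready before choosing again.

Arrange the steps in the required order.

Only (A) has no prerequisites, so it is first.
(C) needed (A), now all done → (C).
(B) is the only step now ready → (B).
Next only (D) has its prerequisites met → (D).

(A) → (C) → (B) → (D)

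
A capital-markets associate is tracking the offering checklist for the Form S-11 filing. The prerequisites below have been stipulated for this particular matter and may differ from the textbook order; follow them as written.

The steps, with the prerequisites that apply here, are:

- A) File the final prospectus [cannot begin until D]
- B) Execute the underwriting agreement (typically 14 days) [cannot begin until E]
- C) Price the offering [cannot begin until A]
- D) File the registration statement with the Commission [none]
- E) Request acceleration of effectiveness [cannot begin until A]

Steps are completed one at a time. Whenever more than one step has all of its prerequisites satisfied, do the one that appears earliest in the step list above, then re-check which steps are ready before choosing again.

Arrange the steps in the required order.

Only D has no prerequisites, so it is first.
That leaves A as the only ready step → A.
Now C and E have their prerequisites met. C is listed earlier, so C next.
Next only E has its prerequisites met → E.
That leaves B as the only ready step → B.

D → A → C → E → B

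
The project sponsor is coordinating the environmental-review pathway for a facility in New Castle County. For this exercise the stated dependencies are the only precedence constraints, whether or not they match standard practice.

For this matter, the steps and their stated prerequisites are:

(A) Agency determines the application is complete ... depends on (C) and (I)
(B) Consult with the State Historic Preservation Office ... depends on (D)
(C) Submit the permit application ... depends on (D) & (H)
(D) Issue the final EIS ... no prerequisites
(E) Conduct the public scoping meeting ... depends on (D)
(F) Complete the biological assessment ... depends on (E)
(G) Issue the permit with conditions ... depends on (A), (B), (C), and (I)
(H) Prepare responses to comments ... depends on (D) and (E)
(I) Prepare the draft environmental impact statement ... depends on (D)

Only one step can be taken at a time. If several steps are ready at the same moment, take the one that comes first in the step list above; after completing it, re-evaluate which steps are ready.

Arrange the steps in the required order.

(D) is the only step with nothing outstanding, so it goes first.
Now (B), (E) and (I) have their prerequisites met. (B) is listed earlier, so (B) next.
(E) and (I) are both available; (E) is listed earlier → (E).
(F) and (H) now also ready, so the ready set is {(F), (H), (I)}; (F) is listed earlier → (F).
(H) and (I) are both available; (H) is listed earlier → (H).
(C) now also ready, so the ready set is {(C), (I)}; (C) is listed earlier → (C).
Next only (I) has its prerequisites met → (I).
(A) is the only step now ready → (A).
That leaves (G) as the only ready step → (G).

(D), (B), (E), (F), (H), (C), (I), (A), (G)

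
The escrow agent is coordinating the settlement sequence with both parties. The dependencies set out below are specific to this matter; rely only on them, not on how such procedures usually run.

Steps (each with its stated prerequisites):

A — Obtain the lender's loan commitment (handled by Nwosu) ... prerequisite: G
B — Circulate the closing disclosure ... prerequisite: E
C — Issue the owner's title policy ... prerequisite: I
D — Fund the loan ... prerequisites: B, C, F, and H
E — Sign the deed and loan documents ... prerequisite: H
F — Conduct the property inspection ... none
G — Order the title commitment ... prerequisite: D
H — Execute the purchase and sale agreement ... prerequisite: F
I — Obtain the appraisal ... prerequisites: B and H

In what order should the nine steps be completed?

F, H, E, B, I, C, D, G, A

Only F has no prerequisites, so it is first.
That leaves H as the only ready step → H.
That leaves E as the only ready step → E.
B is the only step now ready → B.
I is the only step now ready → I.
Next only C has its prerequisites met → C.
Next only D has its prerequisites met → D.
G needed D, now all done → G.
A is the only step now ready → A.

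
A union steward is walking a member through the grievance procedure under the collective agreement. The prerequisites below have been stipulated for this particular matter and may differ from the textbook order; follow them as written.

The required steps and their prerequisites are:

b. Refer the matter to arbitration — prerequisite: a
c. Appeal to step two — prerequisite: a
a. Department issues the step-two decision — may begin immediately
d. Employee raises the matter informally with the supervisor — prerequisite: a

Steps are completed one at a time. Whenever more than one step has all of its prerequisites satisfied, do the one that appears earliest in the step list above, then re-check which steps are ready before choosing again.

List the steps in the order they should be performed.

a, b, c, d

Only a has no prerequisites, so it is first.
Ready: b, c and d. b is listed earlier → b.
Ready: c and d. c is listed earlier → c.
d needed a, now all done → d.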